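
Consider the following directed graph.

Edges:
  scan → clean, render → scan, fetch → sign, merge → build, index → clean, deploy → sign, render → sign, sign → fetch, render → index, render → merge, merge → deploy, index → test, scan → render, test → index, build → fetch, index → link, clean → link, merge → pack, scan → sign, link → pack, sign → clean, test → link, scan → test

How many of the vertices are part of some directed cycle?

6

A vertex is on a directed cycle iff it belongs to a strongly connected component of size ≥ 2 (or has a self-loop).
The vertices on cycles are {scan, sign, test, fetch, index, render} — 6 in total.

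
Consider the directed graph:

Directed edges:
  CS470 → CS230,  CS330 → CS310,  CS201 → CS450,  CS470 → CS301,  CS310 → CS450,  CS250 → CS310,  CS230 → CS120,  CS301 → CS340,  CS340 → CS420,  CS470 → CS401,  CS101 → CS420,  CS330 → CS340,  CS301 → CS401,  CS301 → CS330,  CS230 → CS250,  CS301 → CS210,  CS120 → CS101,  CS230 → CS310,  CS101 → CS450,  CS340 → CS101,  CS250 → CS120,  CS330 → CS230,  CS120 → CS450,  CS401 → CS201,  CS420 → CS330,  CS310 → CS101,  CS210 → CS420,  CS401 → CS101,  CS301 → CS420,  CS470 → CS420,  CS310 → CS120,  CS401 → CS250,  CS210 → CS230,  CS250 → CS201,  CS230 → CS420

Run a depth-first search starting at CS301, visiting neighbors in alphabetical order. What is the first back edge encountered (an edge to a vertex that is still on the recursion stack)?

CS330→CS230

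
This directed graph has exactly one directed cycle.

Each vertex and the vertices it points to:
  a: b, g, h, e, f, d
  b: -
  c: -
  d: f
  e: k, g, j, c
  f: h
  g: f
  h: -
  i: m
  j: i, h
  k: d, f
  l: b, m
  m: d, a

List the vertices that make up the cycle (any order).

a, e, i, j, m

DFS with gray/black marking from m:
m gray
  d gray
    f gray
      h gray
      h black
    f black
  d black
  a gray
    b gray
    b black
    g gray
      g→f: f black — skip
    g black
    a→h: h black — skip
    e gray
      k gray
        k→d: d black — skip
        k→f: f black — skip
      k black
      e→g: g black — skip
      j gray
        i gray
          i→m: m is gray → back edge
Back edge closes the cycle m → a → e → j → i → m; its vertices are {a, e, i, j, m}.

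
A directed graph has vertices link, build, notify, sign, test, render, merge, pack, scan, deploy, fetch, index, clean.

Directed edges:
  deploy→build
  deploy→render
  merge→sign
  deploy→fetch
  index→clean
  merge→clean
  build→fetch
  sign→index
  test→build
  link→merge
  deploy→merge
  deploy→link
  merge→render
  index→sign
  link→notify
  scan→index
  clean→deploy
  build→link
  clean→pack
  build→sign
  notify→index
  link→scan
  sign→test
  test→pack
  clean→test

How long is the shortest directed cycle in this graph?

For each vertex v, BFS finds the shortest path from v back to v.
The shortest such closed walk is sign → index → sign, length 2.

2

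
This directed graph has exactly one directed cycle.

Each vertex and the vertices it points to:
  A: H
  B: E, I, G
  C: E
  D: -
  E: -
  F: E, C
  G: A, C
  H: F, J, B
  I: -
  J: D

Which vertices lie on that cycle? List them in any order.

A, B, G, H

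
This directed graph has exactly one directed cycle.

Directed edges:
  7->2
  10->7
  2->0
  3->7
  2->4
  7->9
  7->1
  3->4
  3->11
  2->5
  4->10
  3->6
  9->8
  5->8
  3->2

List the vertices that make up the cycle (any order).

2, 4, 7, 10

DFS with gray/black marking from 7:
7 gray
  1 gray
  1 black
  2 gray
    4 gray
      10 gray
        10→7: 7 is gray → back edge
Back edge closes the cycle 7 → 2 → 4 → 10 → 7; its vertices are {2, 4, 7, 10}.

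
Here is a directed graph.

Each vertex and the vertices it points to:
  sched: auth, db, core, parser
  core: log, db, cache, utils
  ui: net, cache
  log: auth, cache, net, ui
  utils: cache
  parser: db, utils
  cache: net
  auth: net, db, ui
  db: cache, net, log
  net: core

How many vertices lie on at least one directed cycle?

A vertex is on a directed cycle iff it belongs to a strongly connected component of size ≥ 2 (or has a self-loop).
The vertices on cycles are {db, ui, log, net, auth, core, cache, utils} — 8 in total.

8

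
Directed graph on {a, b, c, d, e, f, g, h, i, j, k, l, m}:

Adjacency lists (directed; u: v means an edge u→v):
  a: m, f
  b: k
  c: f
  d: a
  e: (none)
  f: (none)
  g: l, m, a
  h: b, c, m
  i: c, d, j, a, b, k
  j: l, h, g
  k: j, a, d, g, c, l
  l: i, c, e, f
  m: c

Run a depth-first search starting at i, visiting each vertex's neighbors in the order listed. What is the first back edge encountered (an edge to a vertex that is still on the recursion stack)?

l→i

DFS from i (visiting each vertex's neighbors in the order listed); mark gray on enter, black on exit:
i gray
  c gray
    f gray
    f black
  c black
  d gray
    a gray
      m gray
        m→c: c black — skip
      m black
      a→f: f black — skip
    a black
  d black
  j gray
    l gray
      l→i: i is gray → back edge
First back edge: l → i.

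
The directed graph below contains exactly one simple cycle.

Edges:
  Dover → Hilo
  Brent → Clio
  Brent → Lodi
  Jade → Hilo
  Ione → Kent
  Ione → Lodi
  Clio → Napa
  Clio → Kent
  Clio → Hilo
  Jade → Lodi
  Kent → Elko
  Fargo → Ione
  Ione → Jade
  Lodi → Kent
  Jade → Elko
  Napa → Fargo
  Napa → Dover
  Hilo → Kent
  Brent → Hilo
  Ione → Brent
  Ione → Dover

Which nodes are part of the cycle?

DFS with gray/black marking from Napa:
Napa gray
  Fargo gray
    Ione gray
      Jade gray
        Hilo gray
          Kent gray
            Elko gray
            Elko black
          Kent black
        Hilo black
        Jade→Elko: Elko black — skip
        Lodi gray
          Lodi→Kent: Kent black — skip
        Lodi black
      Jade black
      Dover gray
        Dover→Hilo: Hilo black — skip
      Dover black
      Brent gray
        Clio gray
          Clio→Napa: Napa is gray → back edge
Back edge closes the cycle Napa → Fargo → Ione → Brent → Clio → Napa; its vertices are {Clio, Ione, Napa, Brent, Fargo}.

Clio, Ione, Napa, Brent, Fargo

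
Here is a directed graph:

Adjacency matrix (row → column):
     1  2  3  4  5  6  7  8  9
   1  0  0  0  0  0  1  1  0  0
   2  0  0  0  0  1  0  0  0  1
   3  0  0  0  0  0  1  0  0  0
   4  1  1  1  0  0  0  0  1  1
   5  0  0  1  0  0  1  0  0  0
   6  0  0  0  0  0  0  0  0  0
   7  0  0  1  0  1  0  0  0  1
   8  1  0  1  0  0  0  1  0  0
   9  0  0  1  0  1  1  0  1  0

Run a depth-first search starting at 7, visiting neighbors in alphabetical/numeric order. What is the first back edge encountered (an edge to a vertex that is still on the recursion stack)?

1→7

DFS from 7 (visiting neighbors in alphabetical/numeric order); mark gray on enter, black on exit:
7 gray
  3 gray
    6 gray
    6 black
  3 black
  5 gray
    5→3: 3 black — skip
    5→6: 6 black — skip
  5 black
  9 gray
    9→3: 3 black — skip
    9→5: 5 black — skip
    9→6: 6 black — skip
    8 gray
      1 gray
        1→6: 6 black — skip
        1→7: 7 is gray → back edge
First back edge: 1 → 7.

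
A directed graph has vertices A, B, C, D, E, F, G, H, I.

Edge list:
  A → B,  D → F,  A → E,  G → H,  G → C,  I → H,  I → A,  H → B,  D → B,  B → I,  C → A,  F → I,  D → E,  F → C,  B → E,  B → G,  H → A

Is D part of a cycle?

No

D lies on a cycle iff there is a path from D back to itself.
Exploring from D, it never reaches itself; equivalently, its strongly connected component is a singleton.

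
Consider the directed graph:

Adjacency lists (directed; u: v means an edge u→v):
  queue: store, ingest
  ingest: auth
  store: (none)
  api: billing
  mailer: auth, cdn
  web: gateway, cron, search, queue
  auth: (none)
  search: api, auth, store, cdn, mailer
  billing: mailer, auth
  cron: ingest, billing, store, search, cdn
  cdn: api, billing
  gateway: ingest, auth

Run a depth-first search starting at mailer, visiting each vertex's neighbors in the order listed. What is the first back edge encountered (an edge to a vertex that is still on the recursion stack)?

billing->mailer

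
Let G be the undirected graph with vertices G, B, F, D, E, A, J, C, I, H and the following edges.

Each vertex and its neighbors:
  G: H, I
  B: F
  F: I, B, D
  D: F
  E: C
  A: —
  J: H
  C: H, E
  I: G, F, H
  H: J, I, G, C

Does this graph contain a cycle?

DFS, tracking each vertex's parent; an edge to a visited non-parent vertex closes a cycle.
Start from B:
visit B (parent –)
  visit F (parent B)
    visit I (parent F)
      visit G (parent I)
        visit H (parent G)
          visit J (parent H)
            J–H: parent, skip
          H–I: I visited and ≠ parent → cycle
Cycle: I – G – H – I.

Yes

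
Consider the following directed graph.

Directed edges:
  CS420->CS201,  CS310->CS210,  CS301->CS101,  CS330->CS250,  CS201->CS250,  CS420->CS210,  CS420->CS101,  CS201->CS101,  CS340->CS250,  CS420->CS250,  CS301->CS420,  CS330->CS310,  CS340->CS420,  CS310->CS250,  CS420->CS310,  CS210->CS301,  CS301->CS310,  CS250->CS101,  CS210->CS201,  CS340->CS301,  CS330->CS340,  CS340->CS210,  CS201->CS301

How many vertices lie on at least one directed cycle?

5

A vertex is on a directed cycle iff it belongs to a strongly connected component of size ≥ 2 (or has a self-loop).
The vertices on cycles are {CS201, CS210, CS301, CS310, CS420} — 5 in total.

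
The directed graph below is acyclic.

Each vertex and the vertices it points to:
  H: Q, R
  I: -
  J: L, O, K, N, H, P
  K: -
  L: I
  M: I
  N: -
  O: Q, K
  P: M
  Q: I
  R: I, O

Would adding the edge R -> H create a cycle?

Yes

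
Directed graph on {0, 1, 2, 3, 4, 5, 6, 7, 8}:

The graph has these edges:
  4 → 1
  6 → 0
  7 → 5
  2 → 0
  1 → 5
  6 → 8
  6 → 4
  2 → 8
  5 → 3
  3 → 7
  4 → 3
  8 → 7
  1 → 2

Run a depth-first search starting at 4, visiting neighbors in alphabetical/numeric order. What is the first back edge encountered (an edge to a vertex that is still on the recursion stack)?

DFS from 4 (visiting neighbors in alphabetical/numeric order); mark gray on enter, black on exit:
4 gray
  1 gray
    2 gray
      0 gray
      0 black
      8 gray
        7 gray
          5 gray
            3 gray
              3→7: 7 is gray → back edge
First back edge: 3 → 7.

3->7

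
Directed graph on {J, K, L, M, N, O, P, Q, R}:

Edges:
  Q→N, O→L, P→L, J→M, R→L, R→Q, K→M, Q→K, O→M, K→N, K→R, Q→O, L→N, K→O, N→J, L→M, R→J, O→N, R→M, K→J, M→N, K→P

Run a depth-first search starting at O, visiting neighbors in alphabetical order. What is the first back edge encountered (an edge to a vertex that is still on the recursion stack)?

J->M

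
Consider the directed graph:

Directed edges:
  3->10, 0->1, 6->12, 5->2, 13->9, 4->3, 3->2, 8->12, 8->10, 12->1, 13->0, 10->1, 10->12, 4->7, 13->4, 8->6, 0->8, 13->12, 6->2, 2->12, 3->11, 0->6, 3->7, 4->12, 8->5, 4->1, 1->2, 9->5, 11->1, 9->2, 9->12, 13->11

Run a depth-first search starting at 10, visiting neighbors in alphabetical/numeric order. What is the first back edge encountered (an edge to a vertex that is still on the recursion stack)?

12->1

DFS from 10 (visiting neighbors in alphabetical/numeric order); mark gray on enter, black on exit:
10 gray
  1 gray
    2 gray
      12 gray
        12→1: 1 is gray → back edge
First back edge: 12 → 1.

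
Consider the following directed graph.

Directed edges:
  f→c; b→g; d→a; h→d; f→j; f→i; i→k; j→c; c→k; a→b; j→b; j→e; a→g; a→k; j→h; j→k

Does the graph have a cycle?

No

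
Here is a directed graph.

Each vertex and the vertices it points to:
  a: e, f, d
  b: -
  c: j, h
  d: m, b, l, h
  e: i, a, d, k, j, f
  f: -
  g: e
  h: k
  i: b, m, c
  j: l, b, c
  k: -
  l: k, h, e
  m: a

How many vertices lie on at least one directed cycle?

8

A vertex is on a directed cycle iff it belongs to a strongly connected component of size ≥ 2 (or has a self-loop).
The vertices on cycles are {a, c, d, e, i, j, l, m} — 8 in total.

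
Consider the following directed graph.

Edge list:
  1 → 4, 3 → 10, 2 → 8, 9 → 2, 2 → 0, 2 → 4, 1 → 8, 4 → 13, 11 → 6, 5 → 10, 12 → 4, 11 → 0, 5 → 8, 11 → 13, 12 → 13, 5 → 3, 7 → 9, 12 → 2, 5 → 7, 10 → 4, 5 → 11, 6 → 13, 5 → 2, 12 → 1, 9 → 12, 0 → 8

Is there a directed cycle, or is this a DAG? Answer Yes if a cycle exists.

No

DFS with white/gray/black marking, starting from 6:
6 gray
  13 gray
  13 black
6 black
0 gray
  8 gray
  8 black
0 black
1 gray
  4 gray
    4→13: 13 black — skip
  4 black
  1→8: 8 black — skip
1 black
2 gray
  2→0: 0 black — skip
  2→8: 8 black — skip
  2→4: 4 black — skip
2 black
3 gray
  10 gray
    10→4: 4 black — skip
  10 black
3 black
5 gray
  11 gray
    11→6: 6 black — skip
    11→0: 0 black — skip
    11→13: 13 black — skip
  11 black
  5→8: 8 black — skip
  5→3: 3 black — skip
  5→10: 10 black — skip
  5→2: 2 black — skip
  7 gray
    9 gray
      12 gray
        12→2: 2 black — skip
        12→13: 13 black — skip
        12→4: 4 black — skip
        12→1: 1 black — skip
      12 black
      9→2: 2 black — skip
    9 black
  7 black
5 black
Every edge goes to a white or black vertex — no back edge, so the graph is acyclic.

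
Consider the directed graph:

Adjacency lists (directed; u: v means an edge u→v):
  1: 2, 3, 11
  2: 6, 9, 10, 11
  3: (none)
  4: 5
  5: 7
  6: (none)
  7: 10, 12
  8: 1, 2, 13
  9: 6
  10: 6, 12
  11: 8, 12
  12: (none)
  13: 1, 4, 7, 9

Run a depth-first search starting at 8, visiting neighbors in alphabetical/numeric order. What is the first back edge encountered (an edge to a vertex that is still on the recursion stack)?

11→8

DFS from 8 (visiting neighbors in alphabetical/numeric order); mark gray on enter, black on exit:
8 gray
  1 gray
    2 gray
      6 gray
      6 black
      9 gray
        9→6: 6 black — skip
      9 black
      10 gray
        10→6: 6 black — skip
        12 gray
        12 black
      10 black
      11 gray
        11→8: 8 is gray → back edge
First back edge: 11 → 8.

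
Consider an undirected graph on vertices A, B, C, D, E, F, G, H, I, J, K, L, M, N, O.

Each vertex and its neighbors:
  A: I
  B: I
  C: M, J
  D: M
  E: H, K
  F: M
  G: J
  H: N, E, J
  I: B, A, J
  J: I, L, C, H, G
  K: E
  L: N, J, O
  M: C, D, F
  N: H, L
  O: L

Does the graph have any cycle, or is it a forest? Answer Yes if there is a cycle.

Yes

DFS, tracking each vertex's parent; an edge to a visited non-parent vertex closes a cycle.
Start from A:
visit A (parent –)
  visit I (parent A)
    visit B (parent I)
      B–I: parent, skip
    I–A: parent, skip
    visit J (parent I)
      J–I: parent, skip
      visit L (parent J)
        visit N (parent L)
          visit H (parent N)
            H–N: parent, skip
            visit E (parent H)
              E–H: parent, skip
              visit K (parent E)
                K–E: parent, skip
            H–J: J visited and ≠ parent → cycle
Cycle: J – L – N – H – J.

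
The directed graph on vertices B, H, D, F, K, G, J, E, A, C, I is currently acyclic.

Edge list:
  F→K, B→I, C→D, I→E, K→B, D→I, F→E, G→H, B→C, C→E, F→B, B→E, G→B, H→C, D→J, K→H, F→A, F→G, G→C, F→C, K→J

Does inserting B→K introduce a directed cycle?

Yes

Adding B→K creates a cycle iff K can already reach B.
Path from K: K → B.
So K → … → B → K is a cycle.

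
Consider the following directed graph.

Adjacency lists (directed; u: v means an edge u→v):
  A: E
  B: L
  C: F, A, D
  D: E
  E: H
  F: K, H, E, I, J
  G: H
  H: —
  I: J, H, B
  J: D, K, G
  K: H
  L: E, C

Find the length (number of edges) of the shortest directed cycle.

5

For each vertex v, BFS finds the shortest path from v back to v.
The shortest such closed walk is L → C → F → I → B → L, length 5.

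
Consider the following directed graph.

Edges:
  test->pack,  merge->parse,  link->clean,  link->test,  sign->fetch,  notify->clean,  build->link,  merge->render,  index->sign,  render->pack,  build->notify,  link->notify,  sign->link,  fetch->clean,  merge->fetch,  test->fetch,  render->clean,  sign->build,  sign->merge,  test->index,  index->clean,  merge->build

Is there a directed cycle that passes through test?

Yes

test is on a cycle iff test can reach itself via ≥1 edge.
test → index → sign → link → test — yes.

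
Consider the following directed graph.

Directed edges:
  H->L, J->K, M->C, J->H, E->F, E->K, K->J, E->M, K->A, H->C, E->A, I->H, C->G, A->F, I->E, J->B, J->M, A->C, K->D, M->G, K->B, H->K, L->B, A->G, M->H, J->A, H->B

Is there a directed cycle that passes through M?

M is on a cycle iff M can reach itself via ≥1 edge.
M → H → K → J → M — yes.

Yes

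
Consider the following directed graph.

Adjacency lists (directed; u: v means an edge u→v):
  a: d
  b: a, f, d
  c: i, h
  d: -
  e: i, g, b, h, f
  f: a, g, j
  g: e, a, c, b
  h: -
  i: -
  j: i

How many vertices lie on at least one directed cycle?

4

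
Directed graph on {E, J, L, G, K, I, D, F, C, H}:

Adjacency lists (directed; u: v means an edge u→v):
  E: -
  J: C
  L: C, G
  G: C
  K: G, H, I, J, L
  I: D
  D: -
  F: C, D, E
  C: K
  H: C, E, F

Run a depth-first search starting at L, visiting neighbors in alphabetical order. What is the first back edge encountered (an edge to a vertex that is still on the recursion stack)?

DFS from L (visiting neighbors in alphabetical order); mark gray on enter, black on exit:
L gray
  C gray
    K gray
      G gray
        G→C: C is gray → back edge
First back edge: G → C.

G->C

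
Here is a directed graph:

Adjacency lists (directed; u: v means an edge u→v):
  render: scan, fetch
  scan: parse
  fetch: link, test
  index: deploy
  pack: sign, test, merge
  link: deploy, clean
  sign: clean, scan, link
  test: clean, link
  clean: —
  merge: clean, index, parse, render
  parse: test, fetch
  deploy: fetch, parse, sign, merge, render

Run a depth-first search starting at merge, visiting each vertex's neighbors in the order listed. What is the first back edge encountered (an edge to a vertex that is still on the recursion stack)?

DFS from merge (visiting each vertex's neighbors in the order listed); mark gray on enter, black on exit:
merge gray
  clean gray
  clean black
  index gray
    deploy gray
      fetch gray
        link gray
          link→deploy: deploy is gray → back edge
First back edge: link → deploy.

link->deploy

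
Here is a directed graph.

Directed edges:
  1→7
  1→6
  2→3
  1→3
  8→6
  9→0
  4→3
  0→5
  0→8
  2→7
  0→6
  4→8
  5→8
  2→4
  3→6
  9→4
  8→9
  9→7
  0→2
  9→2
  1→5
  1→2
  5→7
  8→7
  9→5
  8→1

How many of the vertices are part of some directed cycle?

7

A vertex is on a directed cycle iff it belongs to a strongly connected component of size ≥ 2 (or has a self-loop).
The vertices on cycles are {0, 1, 2, 4, 5, 8, 9} — 7 in total.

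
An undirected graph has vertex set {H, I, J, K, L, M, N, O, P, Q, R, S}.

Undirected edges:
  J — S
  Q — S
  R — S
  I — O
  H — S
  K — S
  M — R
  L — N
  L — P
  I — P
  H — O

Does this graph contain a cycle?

DFS, tracking each vertex's parent; an edge to a visited non-parent vertex closes a cycle.
Start from Q:
visit Q (parent –)
  visit S (parent Q)
    visit H (parent S)
      visit O (parent H)
        O–H: parent, skip
        visit I (parent O)
          I–O: parent, skip
          visit P (parent I)
            P–I: parent, skip
            visit L (parent P)
              visit N (parent L)
                N–L: parent, skip
              L–P: parent, skip
      H–S: parent, skip
    visit J (parent S)
      J–S: parent, skip
    visit K (parent S)
      K–S: parent, skip
    visit R (parent S)
      R–S: parent, skip
      visit M (parent R)
        M–R: parent, skip
    S–Q: parent, skip
No non-parent visited neighbor found — the graph is a forest.

No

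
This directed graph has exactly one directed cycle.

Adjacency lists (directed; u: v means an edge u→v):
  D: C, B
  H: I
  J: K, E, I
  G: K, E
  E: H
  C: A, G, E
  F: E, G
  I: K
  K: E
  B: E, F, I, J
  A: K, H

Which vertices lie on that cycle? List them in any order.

DFS with gray/black marking from I:
I gray
  K gray
    E gray
      H gray
        H→I: I is gray → back edge
Back edge closes the cycle I → K → E → H → I; its vertices are {E, H, I, K}.

E, H, I, K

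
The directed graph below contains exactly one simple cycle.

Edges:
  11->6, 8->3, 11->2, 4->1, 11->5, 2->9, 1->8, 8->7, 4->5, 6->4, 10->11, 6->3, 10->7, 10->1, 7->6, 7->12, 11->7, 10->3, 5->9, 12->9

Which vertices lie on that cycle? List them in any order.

DFS with gray/black marking from 1:
1 gray
  8 gray
    7 gray
      6 gray
        4 gray
          5 gray
            9 gray
            9 black
          5 black
          4→1: 1 is gray → back edge
Back edge closes the cycle 1 → 8 → 7 → 6 → 4 → 1; its vertices are {1, 4, 6, 7, 8}.

1, 4, 6, 7, 8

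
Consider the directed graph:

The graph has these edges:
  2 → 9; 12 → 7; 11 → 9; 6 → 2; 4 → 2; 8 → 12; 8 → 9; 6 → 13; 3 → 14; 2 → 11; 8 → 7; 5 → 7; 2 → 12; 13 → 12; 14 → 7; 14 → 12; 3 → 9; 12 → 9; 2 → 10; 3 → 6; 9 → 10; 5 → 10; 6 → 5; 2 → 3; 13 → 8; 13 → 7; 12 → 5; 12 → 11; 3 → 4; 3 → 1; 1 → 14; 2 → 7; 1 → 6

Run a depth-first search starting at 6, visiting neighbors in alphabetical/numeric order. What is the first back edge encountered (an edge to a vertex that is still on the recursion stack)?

1→6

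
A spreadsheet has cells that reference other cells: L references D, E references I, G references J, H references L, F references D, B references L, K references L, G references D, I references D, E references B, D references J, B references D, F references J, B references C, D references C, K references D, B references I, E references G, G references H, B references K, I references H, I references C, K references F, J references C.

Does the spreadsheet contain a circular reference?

DFS with white/gray/black marking, starting from H:
H gray
  L gray
    D gray
      J gray
        C gray
        C black
      J black
      D→C: C black — skip
    D black
  L black
H black
B gray
  B→L: L black — skip
  B→C: C black — skip
  I gray
    I→C: C black — skip
    I→H: H black — skip
    I→D: D black — skip
  I black
  K gray
    K→D: D black — skip
    F gray
      F→D: D black — skip
      F→J: J black — skip
    F black
    K→L: L black — skip
  K black
  B→D: D black — skip
B black
E gray
  E→I: I black — skip
  G gray
    G→D: D black — skip
    G→J: J black — skip
    G→H: H black — skip
  G black
  E→B: B black — skip
E black
Every edge goes to a white or black vertex — no back edge, so the graph is acyclic.

No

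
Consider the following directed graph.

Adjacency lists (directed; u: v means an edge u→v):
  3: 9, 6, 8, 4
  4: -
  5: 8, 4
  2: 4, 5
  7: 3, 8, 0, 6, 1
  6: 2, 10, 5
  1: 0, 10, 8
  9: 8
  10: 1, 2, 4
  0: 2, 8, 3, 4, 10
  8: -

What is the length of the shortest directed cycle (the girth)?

2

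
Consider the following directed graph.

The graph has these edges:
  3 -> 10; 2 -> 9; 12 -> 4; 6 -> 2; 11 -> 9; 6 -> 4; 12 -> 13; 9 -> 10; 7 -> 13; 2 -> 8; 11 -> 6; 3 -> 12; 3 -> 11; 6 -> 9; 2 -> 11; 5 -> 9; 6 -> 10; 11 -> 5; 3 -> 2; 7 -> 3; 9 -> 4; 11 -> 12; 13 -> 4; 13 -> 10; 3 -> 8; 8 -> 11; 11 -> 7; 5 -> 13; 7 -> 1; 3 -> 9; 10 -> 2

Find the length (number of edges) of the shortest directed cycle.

3

For each vertex v, BFS finds the shortest path from v back to v.
The shortest such closed walk is 7 → 3 → 11 → 7, length 3.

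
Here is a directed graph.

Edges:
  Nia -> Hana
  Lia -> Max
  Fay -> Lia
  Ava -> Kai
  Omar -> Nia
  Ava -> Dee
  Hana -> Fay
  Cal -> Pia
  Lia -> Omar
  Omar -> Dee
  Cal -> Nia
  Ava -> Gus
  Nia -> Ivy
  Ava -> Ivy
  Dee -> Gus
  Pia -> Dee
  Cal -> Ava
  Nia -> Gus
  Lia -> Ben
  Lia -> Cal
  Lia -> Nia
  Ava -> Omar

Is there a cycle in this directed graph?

Yes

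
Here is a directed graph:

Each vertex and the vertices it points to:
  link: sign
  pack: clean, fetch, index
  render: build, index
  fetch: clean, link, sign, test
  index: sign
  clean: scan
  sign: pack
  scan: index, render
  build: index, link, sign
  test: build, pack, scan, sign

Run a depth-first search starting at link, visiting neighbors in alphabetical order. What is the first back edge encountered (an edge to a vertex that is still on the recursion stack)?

index->sign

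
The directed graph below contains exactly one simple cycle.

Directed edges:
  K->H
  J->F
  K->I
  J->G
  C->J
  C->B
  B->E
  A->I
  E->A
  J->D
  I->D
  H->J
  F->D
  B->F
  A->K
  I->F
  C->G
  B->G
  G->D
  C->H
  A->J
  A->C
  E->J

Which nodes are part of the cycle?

DFS with gray/black marking from A:
A gray
  J gray
    G gray
      D gray
      D black
    G black
    F gray
      F→D: D black — skip
    F black
    J→D: D black — skip
  J black
  K gray
    H gray
      H→J: J black — skip
    H black
    I gray
      I→D: D black — skip
      I→F: F black — skip
    I black
  K black
  A→I: I black — skip
  C gray
    C→H: H black — skip
    C→J: J black — skip
    B gray
      B→F: F black — skip
      E gray
        E→A: A is gray → back edge
Back edge closes the cycle A → C → B → E → A; its vertices are {A, B, C, E}.

A, B, C, E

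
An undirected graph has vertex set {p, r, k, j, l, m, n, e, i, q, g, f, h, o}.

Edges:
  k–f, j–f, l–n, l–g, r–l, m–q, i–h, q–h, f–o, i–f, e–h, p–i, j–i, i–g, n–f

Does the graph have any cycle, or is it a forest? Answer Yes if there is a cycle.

DFS, tracking each vertex's parent; an edge to a visited non-parent vertex closes a cycle.
Start from f:
visit f (parent –)
  visit k (parent f)
    k–f: parent, skip
  visit j (parent f)
    visit i (parent j)
      visit h (parent i)
        visit q (parent h)
          visit m (parent q)
            m–q: parent, skip
          q–h: parent, skip
        h–i: parent, skip
        visit e (parent h)
          e–h: parent, skip
      visit p (parent i)
        p–i: parent, skip
      visit g (parent i)
        g–i: parent, skip
        visit l (parent g)
          l–g: parent, skip
          visit r (parent l)
            r–l: parent, skip
          visit n (parent l)
            n–l: parent, skip
            n–f: f visited and ≠ parent → cycle
Cycle: f – j – i – g – l – n – f.

Yes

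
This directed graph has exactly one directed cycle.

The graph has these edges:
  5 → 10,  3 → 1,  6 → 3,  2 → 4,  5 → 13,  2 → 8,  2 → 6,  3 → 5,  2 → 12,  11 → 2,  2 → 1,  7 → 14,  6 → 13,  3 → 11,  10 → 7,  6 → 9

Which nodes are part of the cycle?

2, 3, 6, 11

DFS with gray/black marking from 3:
3 gray
  1 gray
  1 black
  5 gray
    10 gray
      7 gray
        14 gray
        14 black
      7 black
    10 black
    13 gray
    13 black
  5 black
  11 gray
    2 gray
      6 gray
        6→3: 3 is gray → back edge
Back edge closes the cycle 3 → 11 → 2 → 6 → 3; its vertices are {2, 3, 6, 11}.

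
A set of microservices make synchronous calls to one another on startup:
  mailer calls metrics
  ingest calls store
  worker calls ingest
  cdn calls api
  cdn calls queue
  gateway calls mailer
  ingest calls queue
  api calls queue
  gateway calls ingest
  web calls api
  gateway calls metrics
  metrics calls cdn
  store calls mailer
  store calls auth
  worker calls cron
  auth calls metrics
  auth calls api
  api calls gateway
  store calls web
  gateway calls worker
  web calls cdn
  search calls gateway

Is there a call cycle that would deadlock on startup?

DFS with white/gray/black marking, starting from ingest:
ingest gray
  store gray
    mailer gray
      metrics gray
        cdn gray
          queue gray
          queue black
          api gray
            gateway gray
              gateway→ingest: ingest is gray → back edge
Back edge found, so a cycle exists: ingest → store → mailer → metrics → cdn → api → gateway → ingest.

Yes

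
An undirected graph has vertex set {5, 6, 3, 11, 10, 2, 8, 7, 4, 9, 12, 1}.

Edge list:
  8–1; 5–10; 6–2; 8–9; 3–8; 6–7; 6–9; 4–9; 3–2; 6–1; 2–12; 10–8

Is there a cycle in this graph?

DFS, tracking each vertex's parent; an edge to a visited non-parent vertex closes a cycle.
Start from 12:
visit 12 (parent –)
  visit 2 (parent 12)
    2–12: parent, skip
    visit 3 (parent 2)
      3–2: parent, skip
      visit 8 (parent 3)
        visit 1 (parent 8)
          visit 6 (parent 1)
            6–2: 2 visited and ≠ parent → cycle
Cycle: 2 – 3 – 8 – 1 – 6 – 2.

Yes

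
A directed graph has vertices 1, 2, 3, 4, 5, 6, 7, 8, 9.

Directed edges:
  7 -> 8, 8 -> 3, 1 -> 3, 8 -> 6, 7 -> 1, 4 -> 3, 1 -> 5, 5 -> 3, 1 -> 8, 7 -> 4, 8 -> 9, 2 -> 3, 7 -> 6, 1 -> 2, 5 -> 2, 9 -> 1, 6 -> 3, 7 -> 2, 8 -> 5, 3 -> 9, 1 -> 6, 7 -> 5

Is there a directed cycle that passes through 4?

4 lies on a cycle iff there is a path from 4 back to itself.
Exploring from 4, it never reaches itself; equivalently, its strongly connected component is a singleton.

No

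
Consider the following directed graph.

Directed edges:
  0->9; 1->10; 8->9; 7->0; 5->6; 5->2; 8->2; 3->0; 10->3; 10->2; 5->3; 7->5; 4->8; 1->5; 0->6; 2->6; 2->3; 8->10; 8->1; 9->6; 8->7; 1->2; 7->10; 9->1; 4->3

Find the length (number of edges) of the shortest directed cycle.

For each vertex v, BFS finds the shortest path from v back to v.
The shortest such closed walk is 9 → 1 → 2 → 3 → 0 → 9, length 5.

5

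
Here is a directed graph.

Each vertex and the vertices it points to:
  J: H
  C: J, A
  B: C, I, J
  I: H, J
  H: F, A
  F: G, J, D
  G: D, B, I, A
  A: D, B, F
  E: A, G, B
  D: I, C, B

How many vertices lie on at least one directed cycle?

A vertex is on a directed cycle iff it belongs to a strongly connected component of size ≥ 2 (or has a self-loop).
The vertices on cycles are {A, B, C, D, F, G, H, I, J} — 9 in total.

9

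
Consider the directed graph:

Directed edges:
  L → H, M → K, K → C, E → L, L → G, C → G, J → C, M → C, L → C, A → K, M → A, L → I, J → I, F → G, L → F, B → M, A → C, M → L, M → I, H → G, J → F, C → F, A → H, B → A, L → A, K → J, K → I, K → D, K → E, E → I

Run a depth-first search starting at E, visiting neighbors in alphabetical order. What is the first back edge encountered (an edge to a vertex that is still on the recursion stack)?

K→E

DFS from E (visiting neighbors in alphabetical order); mark gray on enter, black on exit:
E gray
  I gray
  I black
  L gray
    A gray
      C gray
        F gray
          G gray
          G black
        F black
        C→G: G black — skip
      C black
      H gray
        H→G: G black — skip
      H black
      K gray
        K→C: C black — skip
        D gray
        D black
        K→E: E is gray → back edge
First back edge: K → E.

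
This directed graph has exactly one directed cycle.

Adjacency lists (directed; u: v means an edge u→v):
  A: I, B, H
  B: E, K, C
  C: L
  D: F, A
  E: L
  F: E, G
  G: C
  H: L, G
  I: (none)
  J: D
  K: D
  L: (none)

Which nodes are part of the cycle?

A, B, D, K

DFS with gray/black marking from D:
D gray
  F gray
    E gray
      L gray
      L black
    E black
    G gray
      C gray
        C→L: L black — skip
      C black
    G black
  F black
  A gray
    I gray
    I black
    B gray
      B→E: E black — skip
      K gray
        K→D: D is gray → back edge
Back edge closes the cycle D → A → B → K → D; its vertices are {A, B, D, K}.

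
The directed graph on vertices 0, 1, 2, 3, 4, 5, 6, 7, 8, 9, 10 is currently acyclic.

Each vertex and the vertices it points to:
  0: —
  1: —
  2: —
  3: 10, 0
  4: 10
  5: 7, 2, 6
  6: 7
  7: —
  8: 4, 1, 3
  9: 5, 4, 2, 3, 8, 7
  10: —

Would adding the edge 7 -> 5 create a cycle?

Adding 7→5 creates a cycle iff 5 can already reach 7.
Path from 5: 5 → 7.
So 5 → … → 7 → 5 is a cycle.

Yes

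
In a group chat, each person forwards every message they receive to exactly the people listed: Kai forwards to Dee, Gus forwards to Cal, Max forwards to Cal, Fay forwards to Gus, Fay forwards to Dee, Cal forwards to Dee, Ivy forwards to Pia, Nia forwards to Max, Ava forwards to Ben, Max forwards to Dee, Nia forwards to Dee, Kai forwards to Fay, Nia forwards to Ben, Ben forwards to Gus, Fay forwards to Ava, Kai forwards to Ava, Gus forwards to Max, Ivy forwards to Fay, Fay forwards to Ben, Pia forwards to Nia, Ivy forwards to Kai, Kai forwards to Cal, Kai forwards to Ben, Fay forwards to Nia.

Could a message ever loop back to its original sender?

No

DFS with white/gray/black marking, starting from Pia:
Pia gray
  Nia gray
    Dee gray
    Dee black
    Max gray
      Cal gray
        Cal→Dee: Dee black — skip
      Cal black
      Max→Dee: Dee black — skip
    Max black
    Ben gray
      Gus gray
        Gus→Cal: Cal black — skip
        Gus→Max: Max black — skip
      Gus black
    Ben black
  Nia black
Pia black
Fay gray
  Fay→Dee: Dee black — skip
  Fay→Ben: Ben black — skip
  Ava gray
    Ava→Ben: Ben black — skip
  Ava black
  Fay→Nia: Nia black — skip
  Fay→Gus: Gus black — skip
Fay black
Kai gray
  Kai→Ben: Ben black — skip
  Kai→Fay: Fay black — skip
  Kai→Cal: Cal black — skip
  Kai→Ava: Ava black — skip
  Kai→Dee: Dee black — skip
Kai black
Ivy gray
  Ivy→Kai: Kai black — skip
  Ivy→Fay: Fay black — skip
  Ivy→Pia: Pia black — skip
Ivy black
Every edge goes to a white or black vertex — no back edge, so the graph is acyclic.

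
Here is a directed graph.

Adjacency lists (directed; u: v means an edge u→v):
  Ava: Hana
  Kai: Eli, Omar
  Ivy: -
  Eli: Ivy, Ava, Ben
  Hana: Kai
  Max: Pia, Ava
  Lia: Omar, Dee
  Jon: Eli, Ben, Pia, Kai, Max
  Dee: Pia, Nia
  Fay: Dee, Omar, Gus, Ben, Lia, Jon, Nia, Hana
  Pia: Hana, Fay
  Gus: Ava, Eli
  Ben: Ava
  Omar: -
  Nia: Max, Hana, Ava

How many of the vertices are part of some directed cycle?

12

A vertex is on a directed cycle iff it belongs to a strongly connected component of size ≥ 2 (or has a self-loop).
The vertices on cycles are {Ava, Ben, Dee, Eli, Fay, Jon, Kai, Lia, Max, Nia, Pia, Hana} — 12 in total.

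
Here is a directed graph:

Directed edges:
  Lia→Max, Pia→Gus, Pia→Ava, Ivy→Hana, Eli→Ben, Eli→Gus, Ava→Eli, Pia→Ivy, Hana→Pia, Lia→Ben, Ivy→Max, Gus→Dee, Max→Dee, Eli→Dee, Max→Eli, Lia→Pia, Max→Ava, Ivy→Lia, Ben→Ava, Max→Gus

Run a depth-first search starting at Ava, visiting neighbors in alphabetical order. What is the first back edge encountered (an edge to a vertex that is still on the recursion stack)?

Ben→Ava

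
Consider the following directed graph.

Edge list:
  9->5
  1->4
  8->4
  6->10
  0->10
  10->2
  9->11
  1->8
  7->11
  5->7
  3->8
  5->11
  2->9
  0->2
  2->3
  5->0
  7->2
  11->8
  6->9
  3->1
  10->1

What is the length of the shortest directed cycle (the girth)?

4

For each vertex v, BFS finds the shortest path from v back to v.
The shortest such closed walk is 9 → 5 → 0 → 2 → 9, length 4.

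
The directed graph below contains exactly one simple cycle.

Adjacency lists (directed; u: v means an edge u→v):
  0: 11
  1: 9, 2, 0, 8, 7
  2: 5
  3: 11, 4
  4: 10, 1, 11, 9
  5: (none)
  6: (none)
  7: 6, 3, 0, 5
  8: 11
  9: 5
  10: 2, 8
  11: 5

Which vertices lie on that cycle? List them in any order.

DFS with gray/black marking from 4:
4 gray
  10 gray
    2 gray
      5 gray
      5 black
    2 black
    8 gray
      11 gray
        11→5: 5 black — skip
      11 black
    8 black
  10 black
  1 gray
    9 gray
      9→5: 5 black — skip
    9 black
    1→2: 2 black — skip
    0 gray
      0→11: 11 black — skip
    0 black
    1→8: 8 black — skip
    7 gray
      6 gray
      6 black
      3 gray
        3→11: 11 black — skip
        3→4: 4 is gray → back edge
Back edge closes the cycle 4 → 1 → 7 → 3 → 4; its vertices are {1, 3, 4, 7}.

1, 3, 4, 7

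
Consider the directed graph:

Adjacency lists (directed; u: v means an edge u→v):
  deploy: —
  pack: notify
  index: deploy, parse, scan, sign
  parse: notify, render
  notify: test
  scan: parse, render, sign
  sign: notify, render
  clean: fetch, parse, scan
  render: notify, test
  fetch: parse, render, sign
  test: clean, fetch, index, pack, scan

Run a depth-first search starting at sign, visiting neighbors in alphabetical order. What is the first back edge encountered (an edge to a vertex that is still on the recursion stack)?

parse->notify

DFS from sign (visiting neighbors in alphabetical order); mark gray on enter, black on exit:
sign gray
  notify gray
    test gray
      clean gray
        fetch gray
          parse gray
            parse→notify: notify is gray → back edge
First back edge: parse → notify.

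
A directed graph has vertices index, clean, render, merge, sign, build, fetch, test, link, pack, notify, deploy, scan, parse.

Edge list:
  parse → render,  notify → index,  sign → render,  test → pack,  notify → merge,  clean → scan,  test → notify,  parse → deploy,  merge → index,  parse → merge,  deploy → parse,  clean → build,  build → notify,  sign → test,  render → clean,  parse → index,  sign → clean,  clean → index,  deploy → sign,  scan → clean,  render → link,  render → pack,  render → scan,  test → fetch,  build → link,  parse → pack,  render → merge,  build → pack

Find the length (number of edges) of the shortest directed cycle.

2

For each vertex v, BFS finds the shortest path from v back to v.
The shortest such closed walk is deploy → parse → deploy, length 2.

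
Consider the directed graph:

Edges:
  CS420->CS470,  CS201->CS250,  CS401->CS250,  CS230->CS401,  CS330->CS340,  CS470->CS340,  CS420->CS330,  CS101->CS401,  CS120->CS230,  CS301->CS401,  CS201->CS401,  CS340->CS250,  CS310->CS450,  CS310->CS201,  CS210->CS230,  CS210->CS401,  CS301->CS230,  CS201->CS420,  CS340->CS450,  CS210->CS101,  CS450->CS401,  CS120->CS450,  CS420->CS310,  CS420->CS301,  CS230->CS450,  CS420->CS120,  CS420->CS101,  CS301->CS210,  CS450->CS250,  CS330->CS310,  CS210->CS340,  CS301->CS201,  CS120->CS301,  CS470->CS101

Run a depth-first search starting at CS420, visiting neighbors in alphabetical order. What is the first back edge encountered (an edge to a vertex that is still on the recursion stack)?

DFS from CS420 (visiting neighbors in alphabetical order); mark gray on enter, black on exit:
CS420 gray
  CS101 gray
    CS401 gray
      CS250 gray
      CS250 black
    CS401 black
  CS101 black
  CS120 gray
    CS230 gray
      CS230→CS401: CS401 black — skip
      CS450 gray
        CS450→CS250: CS250 black — skip
        CS450→CS401: CS401 black — skip
      CS450 black
    CS230 black
    CS301 gray
      CS201 gray
        CS201→CS250: CS250 black — skip
        CS201→CS401: CS401 black — skip
        CS201→CS420: CS420 is gray → back edge
First back edge: CS201 → CS420.

CS201→CS420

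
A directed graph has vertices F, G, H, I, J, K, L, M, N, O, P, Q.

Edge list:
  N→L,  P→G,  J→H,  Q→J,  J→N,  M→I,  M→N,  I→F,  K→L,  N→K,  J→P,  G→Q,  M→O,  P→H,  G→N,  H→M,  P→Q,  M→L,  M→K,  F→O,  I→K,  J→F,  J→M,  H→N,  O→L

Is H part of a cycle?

H lies on a cycle iff there is a path from H back to itself.
Exploring from H, it never reaches itself; equivalently, its strongly connected component is a singleton.

No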